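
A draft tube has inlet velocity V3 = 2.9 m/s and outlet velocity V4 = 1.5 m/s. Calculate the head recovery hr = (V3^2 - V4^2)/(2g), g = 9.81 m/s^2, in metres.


hr = (2.9^2 - 1.5^2) / (2*9.81) = 0.3140 m


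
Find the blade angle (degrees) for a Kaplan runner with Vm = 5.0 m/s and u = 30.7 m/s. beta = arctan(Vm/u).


beta = arctan(5.0 / 30.7) = 9.2503 degrees


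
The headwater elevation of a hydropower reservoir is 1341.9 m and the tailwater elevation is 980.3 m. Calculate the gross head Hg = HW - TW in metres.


Hg = 1341.9 - 980.3 = 361.6000 m


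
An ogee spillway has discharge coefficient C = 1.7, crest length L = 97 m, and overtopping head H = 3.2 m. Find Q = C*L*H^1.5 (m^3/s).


Q = 1.7 * 97 * 3.2^1.5 = 943.9427 m^3/s


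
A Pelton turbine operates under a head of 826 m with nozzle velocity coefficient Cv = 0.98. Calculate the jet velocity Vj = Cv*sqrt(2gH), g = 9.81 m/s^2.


Vj = 0.98 * sqrt(2*9.81*826) = 124.7572 m/s


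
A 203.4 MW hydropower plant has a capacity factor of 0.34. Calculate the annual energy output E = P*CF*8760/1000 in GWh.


E = 203.4 * 0.34 * 8760 / 1000 = 605.8066 GWh


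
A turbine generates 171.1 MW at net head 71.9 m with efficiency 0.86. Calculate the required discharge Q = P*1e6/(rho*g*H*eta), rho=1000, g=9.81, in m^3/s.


Q = 171.1 * 1e6 / (1000 * 9.81 * 71.9 * 0.86) = 282.0679 m^3/s


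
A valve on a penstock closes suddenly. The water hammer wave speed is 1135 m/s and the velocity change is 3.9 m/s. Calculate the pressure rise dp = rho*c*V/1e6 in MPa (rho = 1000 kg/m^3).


dp = 1000 * 1135 * 3.9 / 1e6 = 4.4265 MPa


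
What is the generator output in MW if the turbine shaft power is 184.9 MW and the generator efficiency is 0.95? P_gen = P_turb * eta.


P_gen = 184.9 * 0.95 = 175.6550 MW


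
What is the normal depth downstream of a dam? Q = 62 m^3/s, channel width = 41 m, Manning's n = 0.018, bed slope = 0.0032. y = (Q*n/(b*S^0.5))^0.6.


y = (62 * 0.018 / (41 * 0.0032^0.5))^0.6 = 0.6447 m


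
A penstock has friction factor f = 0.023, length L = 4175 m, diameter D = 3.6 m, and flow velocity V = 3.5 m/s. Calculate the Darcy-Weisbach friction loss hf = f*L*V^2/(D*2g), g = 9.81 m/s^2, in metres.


hf = 0.023 * 4175 * 3.5^2 / (3.6 * 2 * 9.81) = 16.6540 m


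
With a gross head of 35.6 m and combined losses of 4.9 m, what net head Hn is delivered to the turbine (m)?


Hn = 35.6 - 4.9 = 30.7000 m


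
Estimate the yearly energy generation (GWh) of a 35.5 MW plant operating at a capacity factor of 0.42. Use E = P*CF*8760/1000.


E = 35.5 * 0.42 * 8760 / 1000 = 130.6116 GWh


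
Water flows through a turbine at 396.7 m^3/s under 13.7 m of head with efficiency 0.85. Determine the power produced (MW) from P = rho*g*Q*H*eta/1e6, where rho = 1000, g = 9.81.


P = 1000 * 9.81 * 396.7 * 13.7 * 0.85 / 1e6 = 45.3180 MW


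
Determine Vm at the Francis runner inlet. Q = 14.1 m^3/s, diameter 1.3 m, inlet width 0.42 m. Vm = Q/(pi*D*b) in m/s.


Vm = 14.1 / (pi * 1.3 * 0.42) = 8.2201 m/s


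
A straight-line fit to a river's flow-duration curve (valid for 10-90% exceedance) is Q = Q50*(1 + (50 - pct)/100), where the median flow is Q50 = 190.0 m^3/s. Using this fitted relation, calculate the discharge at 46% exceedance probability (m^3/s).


Q = 190.0 * (1 + (50 - 46)/100) = 197.6000 m^3/s


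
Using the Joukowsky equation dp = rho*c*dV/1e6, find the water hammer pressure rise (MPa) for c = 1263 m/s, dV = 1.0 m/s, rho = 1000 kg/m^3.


dp = 1000 * 1263 * 1.0 / 1e6 = 1.2630 MPa


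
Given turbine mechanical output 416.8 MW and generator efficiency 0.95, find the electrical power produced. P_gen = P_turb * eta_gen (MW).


P_gen = 416.8 * 0.95 = 395.9600 MW


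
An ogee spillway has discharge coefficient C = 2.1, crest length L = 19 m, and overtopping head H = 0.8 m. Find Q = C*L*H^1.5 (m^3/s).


Q = 2.1 * 19 * 0.8^1.5 = 28.5501 m^3/s


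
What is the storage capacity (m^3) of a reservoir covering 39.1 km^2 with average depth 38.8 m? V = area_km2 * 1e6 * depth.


V = 39.1 * 1e6 * 38.8 = 1.5171e+09 m^3


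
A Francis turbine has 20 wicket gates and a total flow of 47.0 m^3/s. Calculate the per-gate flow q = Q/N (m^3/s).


q = 47.0 / 20 = 2.3500 m^3/s


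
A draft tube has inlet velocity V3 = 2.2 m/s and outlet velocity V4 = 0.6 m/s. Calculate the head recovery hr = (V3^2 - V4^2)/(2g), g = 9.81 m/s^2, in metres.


hr = (2.2^2 - 0.6^2) / (2*9.81) = 0.2283 m


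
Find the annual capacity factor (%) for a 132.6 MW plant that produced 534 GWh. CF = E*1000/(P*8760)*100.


CF = 534 * 1000 / (132.6 * 8760) * 100 = 45.9720 %


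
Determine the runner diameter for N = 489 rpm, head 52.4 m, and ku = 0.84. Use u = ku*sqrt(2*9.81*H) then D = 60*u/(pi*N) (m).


u = 0.84 * sqrt(2*9.81*52.4) = 26.9336 m/s
D = 60 * 26.9336 / (pi * 489) = 1.0519 m


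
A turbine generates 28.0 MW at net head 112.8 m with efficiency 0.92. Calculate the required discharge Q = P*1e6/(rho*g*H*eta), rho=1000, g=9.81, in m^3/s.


Q = 28.0 * 1e6 / (1000 * 9.81 * 112.8 * 0.92) = 27.5038 m^3/s


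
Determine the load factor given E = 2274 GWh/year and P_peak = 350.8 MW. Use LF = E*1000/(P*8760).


LF = 2274 * 1000 / (350.8 * 8760) = 0.7400


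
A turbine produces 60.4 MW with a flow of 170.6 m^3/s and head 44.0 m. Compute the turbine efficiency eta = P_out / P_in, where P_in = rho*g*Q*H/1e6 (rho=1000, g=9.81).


P_in = 1000 * 9.81 * 170.6 * 44.0 / 1e6 = 73.6378 MW
eta = 60.4 / 73.6378 = 0.8202


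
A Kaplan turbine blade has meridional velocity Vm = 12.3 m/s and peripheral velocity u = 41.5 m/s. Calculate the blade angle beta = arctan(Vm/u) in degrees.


beta = arctan(12.3 / 41.5) = 16.5091 degrees


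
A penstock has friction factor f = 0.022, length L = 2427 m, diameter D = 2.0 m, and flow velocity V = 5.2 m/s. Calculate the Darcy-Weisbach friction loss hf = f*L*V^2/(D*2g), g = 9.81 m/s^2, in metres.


hf = 0.022 * 2427 * 5.2^2 / (2.0 * 2 * 9.81) = 36.7934 m


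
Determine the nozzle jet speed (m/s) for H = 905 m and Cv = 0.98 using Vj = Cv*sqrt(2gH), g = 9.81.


Vj = 0.98 * sqrt(2*9.81*905) = 130.5870 m/s


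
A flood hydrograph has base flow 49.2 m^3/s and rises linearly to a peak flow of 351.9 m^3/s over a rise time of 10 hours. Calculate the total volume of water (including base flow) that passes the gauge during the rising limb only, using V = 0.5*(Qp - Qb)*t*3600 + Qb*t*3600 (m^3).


V = 0.5*(351.9 - 49.2)*10*3600 + 49.2*10*3600 = 7.2198e+06 m^3


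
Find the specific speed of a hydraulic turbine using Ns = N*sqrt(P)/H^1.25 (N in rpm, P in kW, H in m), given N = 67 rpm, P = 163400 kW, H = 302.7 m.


Ns = 67 * 163400^0.5 / 302.7^1.25 = 21.4504


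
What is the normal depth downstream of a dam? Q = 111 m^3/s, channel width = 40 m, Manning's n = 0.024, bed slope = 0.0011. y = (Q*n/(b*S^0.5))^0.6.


y = (111 * 0.024 / (40 * 0.0011^0.5))^0.6 = 1.5194 m


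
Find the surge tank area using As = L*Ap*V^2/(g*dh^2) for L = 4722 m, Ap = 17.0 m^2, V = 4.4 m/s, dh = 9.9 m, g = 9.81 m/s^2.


As = 4722 * 17.0 * 4.4^2 / (9.81 * 9.9^2) = 1616.3703 m^2


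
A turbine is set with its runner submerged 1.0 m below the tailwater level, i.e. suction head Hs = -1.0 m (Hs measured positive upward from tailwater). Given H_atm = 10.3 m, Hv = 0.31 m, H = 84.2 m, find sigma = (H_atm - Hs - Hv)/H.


sigma = (10.3 - (-1.0) - 0.31) / 84.2 = 0.1305


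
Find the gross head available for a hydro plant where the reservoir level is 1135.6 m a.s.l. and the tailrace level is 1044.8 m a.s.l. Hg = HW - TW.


Hg = 1135.6 - 1044.8 = 90.8000 m


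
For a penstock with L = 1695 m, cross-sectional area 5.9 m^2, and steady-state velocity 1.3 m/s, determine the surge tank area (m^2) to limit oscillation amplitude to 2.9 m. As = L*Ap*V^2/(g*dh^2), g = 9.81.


As = 1695 * 5.9 * 1.3^2 / (9.81 * 2.9^2) = 204.8535 m^2


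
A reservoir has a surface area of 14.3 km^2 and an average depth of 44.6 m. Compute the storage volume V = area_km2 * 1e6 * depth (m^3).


V = 14.3 * 1e6 * 44.6 = 6.3778e+08 m^3


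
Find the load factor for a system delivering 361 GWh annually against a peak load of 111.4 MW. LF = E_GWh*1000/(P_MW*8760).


LF = 361 * 1000 / (111.4 * 8760) = 0.3699


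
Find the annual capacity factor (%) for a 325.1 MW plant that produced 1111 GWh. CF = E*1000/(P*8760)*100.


CF = 1111 * 1000 / (325.1 * 8760) * 100 = 39.0115 %


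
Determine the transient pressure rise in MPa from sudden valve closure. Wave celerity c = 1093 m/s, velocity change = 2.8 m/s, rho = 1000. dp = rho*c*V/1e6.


dp = 1000 * 1093 * 2.8 / 1e6 = 3.0604 MPa


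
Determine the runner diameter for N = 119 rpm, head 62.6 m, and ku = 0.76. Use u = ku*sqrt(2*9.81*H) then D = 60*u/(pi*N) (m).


u = 0.76 * sqrt(2*9.81*62.6) = 26.6349 m/s
D = 60 * 26.6349 / (pi * 119) = 4.2747 m


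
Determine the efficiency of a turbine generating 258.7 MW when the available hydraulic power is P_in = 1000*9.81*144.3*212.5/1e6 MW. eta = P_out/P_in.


P_in = 1000 * 9.81 * 144.3 * 212.5 / 1e6 = 300.8114 MW
eta = 258.7 / 300.8114 = 0.8600


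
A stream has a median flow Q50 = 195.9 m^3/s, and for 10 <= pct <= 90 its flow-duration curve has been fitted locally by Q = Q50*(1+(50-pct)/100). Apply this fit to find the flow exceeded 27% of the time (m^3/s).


Q = 195.9 * (1 + (50 - 27)/100) = 240.9570 m^3/s


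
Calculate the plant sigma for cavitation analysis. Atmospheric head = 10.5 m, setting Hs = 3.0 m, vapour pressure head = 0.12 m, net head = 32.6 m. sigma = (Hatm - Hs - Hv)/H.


sigma = (10.5 - 3.0 - 0.12) / 32.6 = 0.2264


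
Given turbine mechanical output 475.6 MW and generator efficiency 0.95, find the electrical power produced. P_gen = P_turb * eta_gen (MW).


P_gen = 475.6 * 0.95 = 451.8200 MW


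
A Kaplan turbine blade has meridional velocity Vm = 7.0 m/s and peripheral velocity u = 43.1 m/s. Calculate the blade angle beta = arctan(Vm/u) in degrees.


beta = arctan(7.0 / 43.1) = 9.2250 degrees


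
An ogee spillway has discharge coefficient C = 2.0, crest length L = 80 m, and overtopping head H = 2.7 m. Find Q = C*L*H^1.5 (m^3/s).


Q = 2.0 * 80 * 2.7^1.5 = 709.8484 m^3/s


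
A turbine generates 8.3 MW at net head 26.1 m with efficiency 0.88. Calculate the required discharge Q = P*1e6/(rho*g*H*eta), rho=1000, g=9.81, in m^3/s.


Q = 8.3 * 1e6 / (1000 * 9.81 * 26.1 * 0.88) = 36.8371 m^3/s


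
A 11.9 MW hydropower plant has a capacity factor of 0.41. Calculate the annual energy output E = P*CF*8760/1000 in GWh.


E = 11.9 * 0.41 * 8760 / 1000 = 42.7400 GWh


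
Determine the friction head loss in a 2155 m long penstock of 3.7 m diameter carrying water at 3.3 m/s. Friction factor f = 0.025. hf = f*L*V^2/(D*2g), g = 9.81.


hf = 0.025 * 2155 * 3.3^2 / (3.7 * 2 * 9.81) = 8.0819 m


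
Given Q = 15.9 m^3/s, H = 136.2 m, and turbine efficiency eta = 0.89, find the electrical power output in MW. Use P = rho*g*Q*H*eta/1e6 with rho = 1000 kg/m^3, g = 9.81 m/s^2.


P = 1000 * 9.81 * 15.9 * 136.2 * 0.89 / 1e6 = 18.9075 MW


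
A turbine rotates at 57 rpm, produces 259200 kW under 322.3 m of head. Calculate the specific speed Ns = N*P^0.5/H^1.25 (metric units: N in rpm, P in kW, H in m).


Ns = 57 * 259200^0.5 / 322.3^1.25 = 21.2504


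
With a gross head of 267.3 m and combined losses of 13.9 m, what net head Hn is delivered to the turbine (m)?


Hn = 267.3 - 13.9 = 253.4000 m


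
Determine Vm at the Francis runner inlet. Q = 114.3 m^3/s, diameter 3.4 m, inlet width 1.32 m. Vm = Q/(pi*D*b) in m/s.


Vm = 114.3 / (pi * 3.4 * 1.32) = 8.1067 m/s


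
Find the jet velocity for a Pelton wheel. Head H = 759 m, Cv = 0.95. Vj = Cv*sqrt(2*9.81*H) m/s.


Vj = 0.95 * sqrt(2*9.81*759) = 115.9295 m/s


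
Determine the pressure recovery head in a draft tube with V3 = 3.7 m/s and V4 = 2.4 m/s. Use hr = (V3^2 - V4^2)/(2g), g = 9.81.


hr = (3.7^2 - 2.4^2) / (2*9.81) = 0.4042 m


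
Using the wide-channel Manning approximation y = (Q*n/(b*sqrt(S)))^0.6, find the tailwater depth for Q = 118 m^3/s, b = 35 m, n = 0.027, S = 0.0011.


y = (118 * 0.027 / (35 * 0.0011^0.5))^0.6 = 1.8327 m


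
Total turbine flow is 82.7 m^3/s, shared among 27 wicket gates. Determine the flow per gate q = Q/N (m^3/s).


q = 82.7 / 27 = 3.0630 m^3/s


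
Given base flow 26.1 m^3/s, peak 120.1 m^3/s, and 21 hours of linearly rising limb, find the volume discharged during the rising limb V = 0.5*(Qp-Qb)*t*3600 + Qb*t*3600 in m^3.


V = 0.5*(120.1 - 26.1)*21*3600 + 26.1*21*3600 = 5.5264e+06 m^3


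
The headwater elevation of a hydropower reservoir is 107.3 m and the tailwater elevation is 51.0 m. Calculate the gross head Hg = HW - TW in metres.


Hg = 107.3 - 51.0 = 56.3000 m


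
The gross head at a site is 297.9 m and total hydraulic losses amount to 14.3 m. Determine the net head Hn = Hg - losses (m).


Hn = 297.9 - 14.3 = 283.6000 m


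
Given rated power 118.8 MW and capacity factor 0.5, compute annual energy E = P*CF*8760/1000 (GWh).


E = 118.8 * 0.5 * 8760 / 1000 = 520.3440 GWh


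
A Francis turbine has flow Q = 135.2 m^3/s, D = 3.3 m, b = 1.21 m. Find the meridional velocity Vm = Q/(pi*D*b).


Vm = 135.2 / (pi * 3.3 * 1.21) = 10.7777 m/s


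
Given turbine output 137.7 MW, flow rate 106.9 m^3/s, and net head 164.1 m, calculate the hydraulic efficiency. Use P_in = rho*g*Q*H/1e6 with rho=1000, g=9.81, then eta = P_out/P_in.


P_in = 1000 * 9.81 * 106.9 * 164.1 / 1e6 = 172.0899 MW
eta = 137.7 / 172.0899 = 0.8002


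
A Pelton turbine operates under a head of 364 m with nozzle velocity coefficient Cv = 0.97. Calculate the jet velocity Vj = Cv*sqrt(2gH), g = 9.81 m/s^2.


Vj = 0.97 * sqrt(2*9.81*364) = 81.9732 m/s


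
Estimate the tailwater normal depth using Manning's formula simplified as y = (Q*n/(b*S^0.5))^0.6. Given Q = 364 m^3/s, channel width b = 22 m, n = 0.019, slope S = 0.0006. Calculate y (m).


y = (364 * 0.019 / (22 * 0.0006^0.5))^0.6 = 4.6240 m


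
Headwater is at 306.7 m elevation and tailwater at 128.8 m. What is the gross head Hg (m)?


Hg = 306.7 - 128.8 = 177.9000 m


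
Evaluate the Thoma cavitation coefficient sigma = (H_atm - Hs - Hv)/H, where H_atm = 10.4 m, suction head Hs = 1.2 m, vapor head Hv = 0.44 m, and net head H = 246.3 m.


sigma = (10.4 - 1.2 - 0.44) / 246.3 = 0.0356


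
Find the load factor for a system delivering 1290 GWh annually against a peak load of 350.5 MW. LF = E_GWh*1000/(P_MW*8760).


LF = 1290 * 1000 / (350.5 * 8760) = 0.4201


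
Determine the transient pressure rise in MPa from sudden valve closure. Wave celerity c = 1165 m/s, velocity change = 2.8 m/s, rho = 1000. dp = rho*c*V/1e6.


dp = 1000 * 1165 * 2.8 / 1e6 = 3.2620 MPa


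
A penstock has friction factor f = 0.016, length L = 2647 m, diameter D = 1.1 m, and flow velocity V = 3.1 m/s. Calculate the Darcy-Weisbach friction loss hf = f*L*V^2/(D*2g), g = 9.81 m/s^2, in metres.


hf = 0.016 * 2647 * 3.1^2 / (1.1 * 2 * 9.81) = 18.8584 m


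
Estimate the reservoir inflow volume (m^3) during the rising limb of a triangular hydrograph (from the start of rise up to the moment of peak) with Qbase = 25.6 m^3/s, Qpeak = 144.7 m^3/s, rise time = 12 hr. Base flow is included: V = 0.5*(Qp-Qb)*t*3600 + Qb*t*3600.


V = 0.5*(144.7 - 25.6)*12*3600 + 25.6*12*3600 = 3.6785e+06 m^3


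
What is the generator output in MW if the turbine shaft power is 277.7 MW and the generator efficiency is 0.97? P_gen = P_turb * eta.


P_gen = 277.7 * 0.97 = 269.3690 MW


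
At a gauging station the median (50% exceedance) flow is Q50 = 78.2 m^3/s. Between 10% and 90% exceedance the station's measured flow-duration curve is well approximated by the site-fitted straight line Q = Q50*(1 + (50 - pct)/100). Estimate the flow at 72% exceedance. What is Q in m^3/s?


Q = 78.2 * (1 + (50 - 72)/100) = 60.9960 m^3/s


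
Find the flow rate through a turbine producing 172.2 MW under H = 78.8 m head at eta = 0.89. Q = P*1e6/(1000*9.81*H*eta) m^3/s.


Q = 172.2 * 1e6 / (1000 * 9.81 * 78.8 * 0.89) = 250.2925 m^3/s


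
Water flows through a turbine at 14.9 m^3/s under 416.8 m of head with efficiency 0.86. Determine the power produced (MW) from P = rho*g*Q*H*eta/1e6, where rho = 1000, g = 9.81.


P = 1000 * 9.81 * 14.9 * 416.8 * 0.86 / 1e6 = 52.3940 MW


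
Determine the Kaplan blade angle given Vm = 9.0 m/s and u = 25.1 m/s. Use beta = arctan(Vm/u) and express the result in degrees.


beta = arctan(9.0 / 25.1) = 19.7261 degrees


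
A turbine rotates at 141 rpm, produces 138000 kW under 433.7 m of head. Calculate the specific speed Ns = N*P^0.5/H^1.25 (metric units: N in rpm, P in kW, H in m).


Ns = 141 * 138000^0.5 / 433.7^1.25 = 26.4650


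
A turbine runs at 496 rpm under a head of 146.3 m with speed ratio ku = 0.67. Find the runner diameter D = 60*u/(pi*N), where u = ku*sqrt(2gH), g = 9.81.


u = 0.67 * sqrt(2*9.81*146.3) = 35.8960 m/s
D = 60 * 35.8960 / (pi * 496) = 1.3822 m


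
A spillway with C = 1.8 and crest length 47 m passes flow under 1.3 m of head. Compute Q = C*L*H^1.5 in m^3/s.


Q = 1.8 * 47 * 1.3^1.5 = 125.3965 m^3/s


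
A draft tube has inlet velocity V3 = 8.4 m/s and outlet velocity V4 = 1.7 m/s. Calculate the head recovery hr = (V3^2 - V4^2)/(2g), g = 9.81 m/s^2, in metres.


hr = (8.4^2 - 1.7^2) / (2*9.81) = 3.4490 m


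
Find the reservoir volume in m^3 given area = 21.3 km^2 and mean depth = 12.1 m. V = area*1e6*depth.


V = 21.3 * 1e6 * 12.1 = 2.5773e+08 m^3


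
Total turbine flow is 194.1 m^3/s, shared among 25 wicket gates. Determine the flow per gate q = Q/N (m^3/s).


q = 194.1 / 25 = 7.7640 m^3/s


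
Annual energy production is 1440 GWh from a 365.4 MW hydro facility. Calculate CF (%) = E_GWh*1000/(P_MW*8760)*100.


CF = 1440 * 1000 / (365.4 * 8760) * 100 = 44.9873 %


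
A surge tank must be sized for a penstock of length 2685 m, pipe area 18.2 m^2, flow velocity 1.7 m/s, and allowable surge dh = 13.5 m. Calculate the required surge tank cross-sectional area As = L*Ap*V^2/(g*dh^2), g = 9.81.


As = 2685 * 18.2 * 1.7^2 / (9.81 * 13.5^2) = 78.9909 m^2


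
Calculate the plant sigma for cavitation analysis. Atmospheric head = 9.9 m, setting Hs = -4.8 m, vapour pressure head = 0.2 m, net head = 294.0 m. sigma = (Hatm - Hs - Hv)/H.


sigma = (9.9 - (-4.8) - 0.2) / 294.0 = 0.0493


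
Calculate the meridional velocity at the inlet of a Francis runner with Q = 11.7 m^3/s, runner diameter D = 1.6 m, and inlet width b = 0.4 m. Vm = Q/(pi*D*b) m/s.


Vm = 11.7 / (pi * 1.6 * 0.4) = 5.8191 m/s


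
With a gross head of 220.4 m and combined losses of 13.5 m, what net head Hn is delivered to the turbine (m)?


Hn = 220.4 - 13.5 = 206.9000 m


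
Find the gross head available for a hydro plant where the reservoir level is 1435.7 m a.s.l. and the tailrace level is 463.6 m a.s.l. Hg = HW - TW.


Hg = 1435.7 - 463.6 = 972.1000 m


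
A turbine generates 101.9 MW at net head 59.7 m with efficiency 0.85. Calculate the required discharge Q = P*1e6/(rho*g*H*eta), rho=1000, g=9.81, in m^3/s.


Q = 101.9 * 1e6 / (1000 * 9.81 * 59.7 * 0.85) = 204.6972 m^3/s


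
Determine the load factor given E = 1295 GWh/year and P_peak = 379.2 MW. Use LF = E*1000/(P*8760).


LF = 1295 * 1000 / (379.2 * 8760) = 0.3898


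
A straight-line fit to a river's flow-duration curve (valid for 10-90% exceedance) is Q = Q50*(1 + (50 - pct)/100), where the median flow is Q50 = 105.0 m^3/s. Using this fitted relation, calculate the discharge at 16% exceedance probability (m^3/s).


Q = 105.0 * (1 + (50 - 16)/100) = 140.7000 m^3/s


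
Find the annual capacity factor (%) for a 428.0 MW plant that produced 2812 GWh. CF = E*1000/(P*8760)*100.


CF = 2812 * 1000 / (428.0 * 8760) * 100 = 75.0011 %


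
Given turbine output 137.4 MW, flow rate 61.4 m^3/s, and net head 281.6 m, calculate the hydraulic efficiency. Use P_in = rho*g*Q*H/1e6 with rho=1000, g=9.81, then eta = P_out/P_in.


P_in = 1000 * 9.81 * 61.4 * 281.6 / 1e6 = 169.6173 MW
eta = 137.4 / 169.6173 = 0.8101


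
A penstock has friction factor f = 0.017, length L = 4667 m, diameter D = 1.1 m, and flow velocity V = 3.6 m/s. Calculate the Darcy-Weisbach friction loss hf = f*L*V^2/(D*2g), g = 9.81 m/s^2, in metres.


hf = 0.017 * 4667 * 3.6^2 / (1.1 * 2 * 9.81) = 47.6431 m


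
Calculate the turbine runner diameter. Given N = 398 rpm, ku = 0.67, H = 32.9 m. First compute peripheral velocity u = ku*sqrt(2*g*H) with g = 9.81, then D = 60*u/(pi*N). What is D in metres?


u = 0.67 * sqrt(2*9.81*32.9) = 17.0225 m/s
D = 60 * 17.0225 / (pi * 398) = 0.8168 m


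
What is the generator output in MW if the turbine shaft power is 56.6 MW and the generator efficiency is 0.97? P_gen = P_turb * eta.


P_gen = 56.6 * 0.97 = 54.9020 MW


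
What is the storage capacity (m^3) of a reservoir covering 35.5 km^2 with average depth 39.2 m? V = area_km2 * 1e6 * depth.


V = 35.5 * 1e6 * 39.2 = 1.3916e+09 m^3


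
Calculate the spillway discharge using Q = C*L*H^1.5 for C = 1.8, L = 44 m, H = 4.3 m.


Q = 1.8 * 44 * 4.3^1.5 = 706.2002 m^3/s


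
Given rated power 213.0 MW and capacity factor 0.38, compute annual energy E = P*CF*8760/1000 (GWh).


E = 213.0 * 0.38 * 8760 / 1000 = 709.0344 GWh


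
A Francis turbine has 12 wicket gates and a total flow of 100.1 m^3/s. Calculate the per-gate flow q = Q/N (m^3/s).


q = 100.1 / 12 = 8.3417 m^3/s


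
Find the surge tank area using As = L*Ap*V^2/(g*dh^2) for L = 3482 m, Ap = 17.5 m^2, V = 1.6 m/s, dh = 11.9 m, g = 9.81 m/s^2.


As = 3482 * 17.5 * 1.6^2 / (9.81 * 11.9^2) = 112.2907 m^2


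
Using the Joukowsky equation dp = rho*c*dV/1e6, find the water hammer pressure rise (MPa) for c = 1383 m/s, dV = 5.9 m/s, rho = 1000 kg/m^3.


dp = 1000 * 1383 * 5.9 / 1e6 = 8.1597 MPa


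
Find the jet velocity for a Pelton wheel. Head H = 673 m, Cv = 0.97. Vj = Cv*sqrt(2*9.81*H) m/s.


Vj = 0.97 * sqrt(2*9.81*673) = 111.4625 m/s


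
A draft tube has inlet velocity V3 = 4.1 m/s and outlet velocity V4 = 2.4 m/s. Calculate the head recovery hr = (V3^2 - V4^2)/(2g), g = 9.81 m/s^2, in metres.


hr = (4.1^2 - 2.4^2) / (2*9.81) = 0.5632 m


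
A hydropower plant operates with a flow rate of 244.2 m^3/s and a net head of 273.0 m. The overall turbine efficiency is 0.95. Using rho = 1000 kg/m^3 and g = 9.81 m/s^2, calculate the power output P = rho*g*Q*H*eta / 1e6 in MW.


P = 1000 * 9.81 * 244.2 * 273.0 * 0.95 / 1e6 = 621.2994 MW


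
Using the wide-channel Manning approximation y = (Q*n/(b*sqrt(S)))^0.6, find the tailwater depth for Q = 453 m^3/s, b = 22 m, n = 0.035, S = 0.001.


y = (453 * 0.035 / (22 * 0.001^0.5))^0.6 = 6.5260 m


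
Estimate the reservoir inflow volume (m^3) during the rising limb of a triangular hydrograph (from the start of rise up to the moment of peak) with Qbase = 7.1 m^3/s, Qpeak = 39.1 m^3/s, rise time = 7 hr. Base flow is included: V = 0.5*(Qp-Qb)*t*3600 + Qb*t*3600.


V = 0.5*(39.1 - 7.1)*7*3600 + 7.1*7*3600 = 582120.0000 m^3


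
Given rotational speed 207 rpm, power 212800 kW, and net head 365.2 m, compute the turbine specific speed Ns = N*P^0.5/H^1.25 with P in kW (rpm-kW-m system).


Ns = 207 * 212800^0.5 / 365.2^1.25 = 59.8126


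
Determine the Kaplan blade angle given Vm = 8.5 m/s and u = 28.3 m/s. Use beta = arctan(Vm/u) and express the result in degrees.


beta = arctan(8.5 / 28.3) = 16.7178 degrees


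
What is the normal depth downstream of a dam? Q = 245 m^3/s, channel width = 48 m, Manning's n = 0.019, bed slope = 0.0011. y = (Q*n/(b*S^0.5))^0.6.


y = (245 * 0.019 / (48 * 0.0011^0.5))^0.6 = 1.9037 m


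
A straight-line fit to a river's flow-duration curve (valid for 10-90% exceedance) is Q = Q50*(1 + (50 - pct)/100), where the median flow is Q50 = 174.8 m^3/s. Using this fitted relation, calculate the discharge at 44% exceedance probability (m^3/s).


Q = 174.8 * (1 + (50 - 44)/100) = 185.2880 m^3/s


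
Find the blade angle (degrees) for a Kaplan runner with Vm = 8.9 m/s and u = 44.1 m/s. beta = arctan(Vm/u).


beta = arctan(8.9 / 44.1) = 11.4098 degrees


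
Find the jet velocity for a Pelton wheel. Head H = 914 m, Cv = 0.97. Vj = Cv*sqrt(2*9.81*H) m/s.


Vj = 0.97 * sqrt(2*9.81*914) = 129.8956 m/s


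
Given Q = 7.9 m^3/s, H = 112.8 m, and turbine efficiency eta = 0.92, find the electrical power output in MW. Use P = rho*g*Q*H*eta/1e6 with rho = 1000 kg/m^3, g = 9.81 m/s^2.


P = 1000 * 9.81 * 7.9 * 112.8 * 0.92 / 1e6 = 8.0425 MW


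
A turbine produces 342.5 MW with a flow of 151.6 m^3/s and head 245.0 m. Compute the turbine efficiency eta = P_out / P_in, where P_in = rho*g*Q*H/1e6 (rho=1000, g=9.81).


P_in = 1000 * 9.81 * 151.6 * 245.0 / 1e6 = 364.3630 MW
eta = 342.5 / 364.3630 = 0.9400


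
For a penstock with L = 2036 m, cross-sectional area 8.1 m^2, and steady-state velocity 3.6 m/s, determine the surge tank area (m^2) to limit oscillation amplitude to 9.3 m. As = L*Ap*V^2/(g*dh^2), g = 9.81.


As = 2036 * 8.1 * 3.6^2 / (9.81 * 9.3^2) = 251.9027 m^2


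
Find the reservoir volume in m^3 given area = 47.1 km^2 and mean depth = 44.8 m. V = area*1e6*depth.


V = 47.1 * 1e6 * 44.8 = 2.1101e+09 m^3


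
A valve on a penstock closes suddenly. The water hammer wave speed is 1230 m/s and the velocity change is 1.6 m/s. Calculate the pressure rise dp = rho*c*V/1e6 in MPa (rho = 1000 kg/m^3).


dp = 1000 * 1230 * 1.6 / 1e6 = 1.9680 MPa


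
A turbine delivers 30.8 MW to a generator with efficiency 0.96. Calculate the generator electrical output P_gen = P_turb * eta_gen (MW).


P_gen = 30.8 * 0.96 = 29.5680 MW


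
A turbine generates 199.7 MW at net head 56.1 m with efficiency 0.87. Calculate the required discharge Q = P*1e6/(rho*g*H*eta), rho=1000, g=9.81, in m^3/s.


Q = 199.7 * 1e6 / (1000 * 9.81 * 56.1 * 0.87) = 417.0873 m^3/s


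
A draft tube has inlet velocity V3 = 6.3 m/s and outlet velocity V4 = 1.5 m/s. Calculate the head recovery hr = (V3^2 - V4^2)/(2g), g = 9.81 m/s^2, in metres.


hr = (6.3^2 - 1.5^2) / (2*9.81) = 1.9083 m


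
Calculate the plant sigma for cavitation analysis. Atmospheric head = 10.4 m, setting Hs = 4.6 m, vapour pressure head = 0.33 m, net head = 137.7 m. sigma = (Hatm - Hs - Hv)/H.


sigma = (10.4 - 4.6 - 0.33) / 137.7 = 0.0397


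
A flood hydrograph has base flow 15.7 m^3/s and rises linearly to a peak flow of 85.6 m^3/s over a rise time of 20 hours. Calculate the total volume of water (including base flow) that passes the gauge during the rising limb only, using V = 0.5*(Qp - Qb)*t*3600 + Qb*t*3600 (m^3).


V = 0.5*(85.6 - 15.7)*20*3600 + 15.7*20*3600 = 3.6468e+06 m^3


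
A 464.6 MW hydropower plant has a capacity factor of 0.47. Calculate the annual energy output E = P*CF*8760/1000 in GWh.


E = 464.6 * 0.47 * 8760 / 1000 = 1912.8511 GWh


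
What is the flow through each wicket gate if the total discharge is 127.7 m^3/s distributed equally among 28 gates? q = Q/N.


q = 127.7 / 28 = 4.5607 m^3/s


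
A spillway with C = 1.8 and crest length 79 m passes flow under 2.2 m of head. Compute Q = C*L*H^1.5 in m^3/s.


Q = 1.8 * 79 * 2.2^1.5 = 464.0167 m^3/s


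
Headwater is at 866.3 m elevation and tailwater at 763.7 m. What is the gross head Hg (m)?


Hg = 866.3 - 763.7 = 102.6000 m


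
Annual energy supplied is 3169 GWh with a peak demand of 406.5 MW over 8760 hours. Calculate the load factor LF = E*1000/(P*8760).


LF = 3169 * 1000 / (406.5 * 8760) = 0.8899


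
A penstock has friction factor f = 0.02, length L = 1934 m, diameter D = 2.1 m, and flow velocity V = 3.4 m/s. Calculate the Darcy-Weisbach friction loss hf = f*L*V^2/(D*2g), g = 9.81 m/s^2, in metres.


hf = 0.02 * 1934 * 3.4^2 / (2.1 * 2 * 9.81) = 10.8524 m


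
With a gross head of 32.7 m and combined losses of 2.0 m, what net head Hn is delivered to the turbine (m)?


Hn = 32.7 - 2.0 = 30.7000 m


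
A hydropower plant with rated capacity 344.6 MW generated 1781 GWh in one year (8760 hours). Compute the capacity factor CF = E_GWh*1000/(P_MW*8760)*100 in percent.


CF = 1781 * 1000 / (344.6 * 8760) * 100 = 58.9990 %


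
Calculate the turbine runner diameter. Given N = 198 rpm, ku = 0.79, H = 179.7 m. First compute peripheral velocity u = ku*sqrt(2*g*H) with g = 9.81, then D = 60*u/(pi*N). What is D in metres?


u = 0.79 * sqrt(2*9.81*179.7) = 46.9084 m/s
D = 60 * 46.9084 / (pi * 198) = 4.5247 m


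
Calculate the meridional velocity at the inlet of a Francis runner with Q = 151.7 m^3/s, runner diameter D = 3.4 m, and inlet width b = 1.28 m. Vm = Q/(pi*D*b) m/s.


Vm = 151.7 / (pi * 3.4 * 1.28) = 11.0955 m/s


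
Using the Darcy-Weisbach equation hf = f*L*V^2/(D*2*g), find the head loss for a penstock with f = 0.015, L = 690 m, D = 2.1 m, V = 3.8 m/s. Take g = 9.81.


hf = 0.015 * 690 * 3.8^2 / (2.1 * 2 * 9.81) = 3.6273 m


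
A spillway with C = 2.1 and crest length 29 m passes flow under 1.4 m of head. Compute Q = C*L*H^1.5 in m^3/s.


Q = 2.1 * 29 * 1.4^1.5 = 100.8810 m^3/s


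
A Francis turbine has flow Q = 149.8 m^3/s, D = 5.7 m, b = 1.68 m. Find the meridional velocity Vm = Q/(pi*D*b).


Vm = 149.8 / (pi * 5.7 * 1.68) = 4.9794 m/s


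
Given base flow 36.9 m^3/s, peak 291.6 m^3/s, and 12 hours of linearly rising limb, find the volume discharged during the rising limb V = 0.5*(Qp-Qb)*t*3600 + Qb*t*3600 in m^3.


V = 0.5*(291.6 - 36.9)*12*3600 + 36.9*12*3600 = 7.0956e+06 m^3


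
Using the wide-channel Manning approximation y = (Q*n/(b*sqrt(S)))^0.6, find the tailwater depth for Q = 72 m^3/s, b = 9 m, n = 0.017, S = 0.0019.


y = (72 * 0.017 / (9 * 0.0019^0.5))^0.6 = 1.9792 m


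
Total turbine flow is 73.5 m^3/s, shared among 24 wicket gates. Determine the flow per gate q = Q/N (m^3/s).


q = 73.5 / 24 = 3.0625 m^3/s


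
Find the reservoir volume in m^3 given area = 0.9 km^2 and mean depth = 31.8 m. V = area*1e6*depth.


V = 0.9 * 1e6 * 31.8 = 2.8620e+07 m^3


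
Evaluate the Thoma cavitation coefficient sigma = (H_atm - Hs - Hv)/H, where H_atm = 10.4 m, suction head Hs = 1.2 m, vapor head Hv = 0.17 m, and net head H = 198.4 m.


sigma = (10.4 - 1.2 - 0.17) / 198.4 = 0.0455


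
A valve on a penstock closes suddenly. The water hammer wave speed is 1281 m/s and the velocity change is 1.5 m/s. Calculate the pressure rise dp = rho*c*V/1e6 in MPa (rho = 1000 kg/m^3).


dp = 1000 * 1281 * 1.5 / 1e6 = 1.9215 MPa


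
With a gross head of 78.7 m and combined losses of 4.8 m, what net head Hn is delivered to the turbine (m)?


Hn = 78.7 - 4.8 = 73.9000 m


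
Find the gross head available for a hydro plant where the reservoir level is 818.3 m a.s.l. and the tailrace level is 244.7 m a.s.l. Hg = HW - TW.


Hg = 818.3 - 244.7 = 573.6000 m


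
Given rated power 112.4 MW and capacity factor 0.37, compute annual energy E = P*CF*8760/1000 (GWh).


E = 112.4 * 0.37 * 8760 / 1000 = 364.3109 GWh


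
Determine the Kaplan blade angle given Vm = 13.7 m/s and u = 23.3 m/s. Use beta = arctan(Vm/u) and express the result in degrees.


beta = arctan(13.7 / 23.3) = 30.4548 degrees


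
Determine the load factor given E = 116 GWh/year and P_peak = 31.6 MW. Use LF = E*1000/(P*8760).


LF = 116 * 1000 / (31.6 * 8760) = 0.4191


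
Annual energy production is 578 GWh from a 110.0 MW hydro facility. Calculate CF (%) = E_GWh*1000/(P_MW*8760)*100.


CF = 578 * 1000 / (110.0 * 8760) * 100 = 59.9834 %


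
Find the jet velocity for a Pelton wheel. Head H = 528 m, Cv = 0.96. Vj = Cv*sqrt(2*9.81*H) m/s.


Vj = 0.96 * sqrt(2*9.81*528) = 97.7097 m/s


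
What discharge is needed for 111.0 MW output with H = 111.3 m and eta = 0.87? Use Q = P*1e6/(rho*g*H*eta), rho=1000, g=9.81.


Q = 111.0 * 1e6 / (1000 * 9.81 * 111.3 * 0.87) = 116.8529 m^3/s


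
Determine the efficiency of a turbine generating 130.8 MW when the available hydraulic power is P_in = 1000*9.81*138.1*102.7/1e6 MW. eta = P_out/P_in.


P_in = 1000 * 9.81 * 138.1 * 102.7 / 1e6 = 139.1340 MW
eta = 130.8 / 139.1340 = 0.9401


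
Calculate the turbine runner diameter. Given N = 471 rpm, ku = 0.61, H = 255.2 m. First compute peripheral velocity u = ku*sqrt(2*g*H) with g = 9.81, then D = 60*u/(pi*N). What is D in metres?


u = 0.61 * sqrt(2*9.81*255.2) = 43.1638 m/s
D = 60 * 43.1638 / (pi * 471) = 1.7503 m


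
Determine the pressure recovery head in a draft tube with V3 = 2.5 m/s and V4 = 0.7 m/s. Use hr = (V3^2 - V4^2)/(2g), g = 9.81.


hr = (2.5^2 - 0.7^2) / (2*9.81) = 0.2936 m


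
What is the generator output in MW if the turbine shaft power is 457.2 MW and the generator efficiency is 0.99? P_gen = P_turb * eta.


P_gen = 457.2 * 0.99 = 452.6280 MW


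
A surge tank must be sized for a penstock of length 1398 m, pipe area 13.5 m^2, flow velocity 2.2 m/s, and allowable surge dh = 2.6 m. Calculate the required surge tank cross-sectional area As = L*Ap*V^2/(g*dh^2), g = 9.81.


As = 1398 * 13.5 * 2.2^2 / (9.81 * 2.6^2) = 1377.4334 m^2


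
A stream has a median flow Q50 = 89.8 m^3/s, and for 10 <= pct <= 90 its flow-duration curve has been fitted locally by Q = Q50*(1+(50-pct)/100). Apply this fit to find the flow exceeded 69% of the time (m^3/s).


Q = 89.8 * (1 + (50 - 69)/100) = 72.7380 m^3/s


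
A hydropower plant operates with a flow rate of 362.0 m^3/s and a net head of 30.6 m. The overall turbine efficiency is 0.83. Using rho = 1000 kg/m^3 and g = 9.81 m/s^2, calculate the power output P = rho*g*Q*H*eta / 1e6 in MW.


P = 1000 * 9.81 * 362.0 * 30.6 * 0.83 / 1e6 = 90.1939 MW


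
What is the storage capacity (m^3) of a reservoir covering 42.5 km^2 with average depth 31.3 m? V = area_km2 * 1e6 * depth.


V = 42.5 * 1e6 * 31.3 = 1.3302e+09 m^3


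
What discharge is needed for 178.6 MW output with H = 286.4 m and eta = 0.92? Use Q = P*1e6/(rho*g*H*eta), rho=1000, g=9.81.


Q = 178.6 * 1e6 / (1000 * 9.81 * 286.4 * 0.92) = 69.0958 m^3/s


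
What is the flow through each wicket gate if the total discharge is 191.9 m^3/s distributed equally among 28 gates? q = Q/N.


q = 191.9 / 28 = 6.8536 m^3/s


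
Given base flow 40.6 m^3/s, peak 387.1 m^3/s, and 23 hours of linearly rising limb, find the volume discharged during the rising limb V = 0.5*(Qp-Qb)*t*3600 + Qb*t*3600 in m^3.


V = 0.5*(387.1 - 40.6)*23*3600 + 40.6*23*3600 = 1.7707e+07 m^3


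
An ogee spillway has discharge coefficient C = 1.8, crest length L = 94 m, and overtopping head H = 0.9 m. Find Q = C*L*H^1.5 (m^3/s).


Q = 1.8 * 94 * 0.9^1.5 = 144.4655 m^3/s


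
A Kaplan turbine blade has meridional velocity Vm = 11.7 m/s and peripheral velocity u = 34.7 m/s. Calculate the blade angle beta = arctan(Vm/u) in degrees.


beta = arctan(11.7 / 34.7) = 18.6329 degrees


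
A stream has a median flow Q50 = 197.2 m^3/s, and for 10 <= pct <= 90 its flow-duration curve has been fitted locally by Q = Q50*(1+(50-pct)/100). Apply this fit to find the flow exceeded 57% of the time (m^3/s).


Q = 197.2 * (1 + (50 - 57)/100) = 183.3960 m^3/s


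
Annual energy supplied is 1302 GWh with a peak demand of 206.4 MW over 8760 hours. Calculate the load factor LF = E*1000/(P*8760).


LF = 1302 * 1000 / (206.4 * 8760) = 0.7201


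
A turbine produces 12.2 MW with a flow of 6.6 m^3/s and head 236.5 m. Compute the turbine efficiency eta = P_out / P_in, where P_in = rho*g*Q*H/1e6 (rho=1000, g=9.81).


P_in = 1000 * 9.81 * 6.6 * 236.5 / 1e6 = 15.3124 MW
eta = 12.2 / 15.3124 = 0.7967


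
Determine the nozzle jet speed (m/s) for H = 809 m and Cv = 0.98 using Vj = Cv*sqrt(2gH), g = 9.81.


Vj = 0.98 * sqrt(2*9.81*809) = 123.4667 m/s


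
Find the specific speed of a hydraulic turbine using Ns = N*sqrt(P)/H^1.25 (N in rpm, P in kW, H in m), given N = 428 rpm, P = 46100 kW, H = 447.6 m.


Ns = 428 * 46100^0.5 / 447.6^1.25 = 44.6356


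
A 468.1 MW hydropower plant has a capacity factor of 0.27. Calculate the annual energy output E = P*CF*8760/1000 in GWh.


E = 468.1 * 0.27 * 8760 / 1000 = 1107.1501 GWh


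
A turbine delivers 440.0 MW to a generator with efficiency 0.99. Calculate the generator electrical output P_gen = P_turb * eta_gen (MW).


P_gen = 440.0 * 0.99 = 435.6000 MW


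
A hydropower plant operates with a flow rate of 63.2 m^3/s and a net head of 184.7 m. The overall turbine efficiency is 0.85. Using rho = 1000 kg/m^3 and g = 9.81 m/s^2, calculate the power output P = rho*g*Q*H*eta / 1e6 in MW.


P = 1000 * 9.81 * 63.2 * 184.7 * 0.85 / 1e6 = 97.3356 MW


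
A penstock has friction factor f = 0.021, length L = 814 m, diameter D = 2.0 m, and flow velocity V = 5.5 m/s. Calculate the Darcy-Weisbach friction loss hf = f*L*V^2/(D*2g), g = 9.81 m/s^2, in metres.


hf = 0.021 * 814 * 5.5^2 / (2.0 * 2 * 9.81) = 13.1777 m


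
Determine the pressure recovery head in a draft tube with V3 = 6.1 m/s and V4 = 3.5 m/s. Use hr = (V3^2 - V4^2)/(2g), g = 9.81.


hr = (6.1^2 - 3.5^2) / (2*9.81) = 1.2722 m


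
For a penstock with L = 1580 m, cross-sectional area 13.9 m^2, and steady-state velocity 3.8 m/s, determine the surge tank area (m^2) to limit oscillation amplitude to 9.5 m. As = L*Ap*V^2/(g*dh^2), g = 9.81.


As = 1580 * 13.9 * 3.8^2 / (9.81 * 9.5^2) = 358.1978 m^2


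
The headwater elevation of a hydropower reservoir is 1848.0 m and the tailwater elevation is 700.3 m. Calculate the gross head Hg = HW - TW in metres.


Hg = 1848.0 - 700.3 = 1147.7000 m


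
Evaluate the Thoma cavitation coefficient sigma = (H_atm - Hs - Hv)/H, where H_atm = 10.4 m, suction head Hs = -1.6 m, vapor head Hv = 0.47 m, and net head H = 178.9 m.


sigma = (10.4 - (-1.6) - 0.47) / 178.9 = 0.0644


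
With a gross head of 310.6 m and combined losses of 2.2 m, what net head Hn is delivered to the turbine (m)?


Hn = 310.6 - 2.2 = 308.4000 m


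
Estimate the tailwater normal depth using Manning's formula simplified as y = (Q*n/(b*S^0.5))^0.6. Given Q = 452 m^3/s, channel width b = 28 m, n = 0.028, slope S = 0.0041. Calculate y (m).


y = (452 * 0.028 / (28 * 0.0041^0.5))^0.6 = 3.2303 m


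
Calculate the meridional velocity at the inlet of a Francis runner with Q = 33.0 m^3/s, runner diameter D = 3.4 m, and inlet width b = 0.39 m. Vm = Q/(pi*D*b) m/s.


Vm = 33.0 / (pi * 3.4 * 0.39) = 7.9217 m/s


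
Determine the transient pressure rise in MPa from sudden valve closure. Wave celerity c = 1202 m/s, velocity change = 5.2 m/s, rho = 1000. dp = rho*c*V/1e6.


dp = 1000 * 1202 * 5.2 / 1e6 = 6.2504 MPa


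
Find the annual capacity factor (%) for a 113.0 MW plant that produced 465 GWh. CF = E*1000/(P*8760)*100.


CF = 465 * 1000 / (113.0 * 8760) * 100 = 46.9754 %


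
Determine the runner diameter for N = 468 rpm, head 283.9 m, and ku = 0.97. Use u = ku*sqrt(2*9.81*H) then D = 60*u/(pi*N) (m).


u = 0.97 * sqrt(2*9.81*283.9) = 72.3942 m/s
D = 60 * 72.3942 / (pi * 468) = 2.9543 m


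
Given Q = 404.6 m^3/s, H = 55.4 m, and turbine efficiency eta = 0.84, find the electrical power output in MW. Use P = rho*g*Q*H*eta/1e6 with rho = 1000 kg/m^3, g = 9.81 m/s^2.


P = 1000 * 9.81 * 404.6 * 55.4 * 0.84 / 1e6 = 184.7072 MW


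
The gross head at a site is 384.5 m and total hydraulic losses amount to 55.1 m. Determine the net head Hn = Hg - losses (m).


Hn = 384.5 - 55.1 = 329.4000 m


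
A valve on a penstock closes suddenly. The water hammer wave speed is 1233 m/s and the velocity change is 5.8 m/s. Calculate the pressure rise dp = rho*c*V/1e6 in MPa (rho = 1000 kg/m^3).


dp = 1000 * 1233 * 5.8 / 1e6 = 7.1514 MPa
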